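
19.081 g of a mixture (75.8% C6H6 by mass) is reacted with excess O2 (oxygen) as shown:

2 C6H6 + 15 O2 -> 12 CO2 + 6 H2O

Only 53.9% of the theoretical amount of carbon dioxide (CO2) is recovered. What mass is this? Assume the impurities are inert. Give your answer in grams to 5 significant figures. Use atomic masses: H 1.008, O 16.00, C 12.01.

26.355 g

Pure C6H6 available = 19.081 g × 0.758 = 14.4634 g.
M(C6H6) = 6(12.01) + 6(1.008) = 78.108 g/mol.
M(CO2) = 12.01 + 2(16.00) = 44.01 g/mol.
n(C6H6) = 14.4634 g / 78.108 g/mol = 0.185172 mol.
From the equation the C6H6:CO2 mole ratio is 2:12, so n(CO2) = 0.185172 × 12/2 = 1.11103 mol.
Mass of CO2 = 1.11103 mol × 44.01 g/mol = 48.8965 g.
Actual mass collected = 48.8965 g × 0.539 = 26.3552 g.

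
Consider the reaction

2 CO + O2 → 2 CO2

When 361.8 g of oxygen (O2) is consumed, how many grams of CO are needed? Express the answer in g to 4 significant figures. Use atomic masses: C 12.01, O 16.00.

633.4 g

M(O2) = 2(16.00) = 32.00 g/mol.
M(CO) = 12.01 + 16.00 = 28.01 g/mol.
n(O2) = 361.80 g / 32.00 g/mol = 11.306 mol.
From the equation the O2:CO mole ratio is 1:2, so n(CO) = 11.306 × 2/1 = 22.613 mol.
Mass of CO = 22.613 mol × 28.01 g/mol = 633.38 g.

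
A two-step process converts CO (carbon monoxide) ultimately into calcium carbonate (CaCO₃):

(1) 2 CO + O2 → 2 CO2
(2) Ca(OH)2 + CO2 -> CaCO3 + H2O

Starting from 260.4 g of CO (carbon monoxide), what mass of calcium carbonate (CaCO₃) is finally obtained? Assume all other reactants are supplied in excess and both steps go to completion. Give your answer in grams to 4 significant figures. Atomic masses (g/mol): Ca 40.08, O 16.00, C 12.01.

M(CO) = 12.01 + 16.00 = 28.01 g/mol.
M(CaCO3) = 40.08 + 12.01 + 3(16.00) = 100.09 g/mol.
n(CO) = 260.40 / 28.01 = 9.2967 mol.
Step 1 gives a 2:2 ratio of CO to CO2, so n(CO2) = 9.2967 mol.
In step 2 the CO2:CaCO3 ratio is 1:1, so n(CaCO3) = 9.2967 mol.
Mass of CaCO3 = 9.2967 × 100.09 = 930.50 g.

930.5 g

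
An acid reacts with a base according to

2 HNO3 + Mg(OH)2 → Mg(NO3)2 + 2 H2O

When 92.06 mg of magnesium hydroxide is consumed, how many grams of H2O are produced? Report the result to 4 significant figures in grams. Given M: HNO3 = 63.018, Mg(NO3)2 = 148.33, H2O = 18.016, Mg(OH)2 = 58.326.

Convert: 92.06 mg = 0.092060 g.
n(Mg(OH)2) = 0.092060 g / 58.326 g/mol = 0.0015784 mol.
From the equation the Mg(OH)2:H2O mole ratio is 1:2, so n(H2O) = 0.0015784 × 2/1 = 0.0031567 mol.
Mass of H2O = 0.0031567 mol × 18.016 g/mol = 0.056872 g.

0.05687 g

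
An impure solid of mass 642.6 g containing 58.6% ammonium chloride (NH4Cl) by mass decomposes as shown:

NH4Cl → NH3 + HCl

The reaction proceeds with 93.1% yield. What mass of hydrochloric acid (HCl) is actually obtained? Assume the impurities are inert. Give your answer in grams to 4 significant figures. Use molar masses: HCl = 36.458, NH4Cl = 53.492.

238.9 g

Pure NH4Cl available = 642.6 g × 0.586 = 376.56 g.
n(NH4Cl) = 376.56 g / 53.492 g/mol = 7.0396 mol.
From the equation the NH4Cl:HCl mole ratio is 1:1, so n(HCl) = 7.0396 × 1/1 = 7.0396 mol.
Mass of HCl = 7.0396 mol × 36.458 g/mol = 256.65 g.
Actual mass collected = 256.65 g × 0.931 = 238.94 g.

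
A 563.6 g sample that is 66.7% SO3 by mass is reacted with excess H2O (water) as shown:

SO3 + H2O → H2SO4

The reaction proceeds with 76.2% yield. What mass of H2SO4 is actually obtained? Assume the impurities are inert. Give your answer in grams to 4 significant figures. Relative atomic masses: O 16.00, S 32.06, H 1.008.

Pure SO3 available = 563.6 g × 0.667 = 375.92 g.
M(SO3) = 32.06 + 3(16.00) = 80.06 g/mol.
M(H2SO4) = 2(1.008) + 32.06 + 4(16.00) = 98.076 g/mol.
n(SO3) = 375.92 g / 80.06 g/mol = 4.6955 mol.
From the equation the SO3:H2SO4 mole ratio is 1:1, so n(H2SO4) = 4.6955 × 1/1 = 4.6955 mol.
Mass of H2SO4 = 4.6955 mol × 98.076 g/mol = 460.52 g.
Actual mass collected = 460.52 g × 0.762 = 350.91 g.

350.9 g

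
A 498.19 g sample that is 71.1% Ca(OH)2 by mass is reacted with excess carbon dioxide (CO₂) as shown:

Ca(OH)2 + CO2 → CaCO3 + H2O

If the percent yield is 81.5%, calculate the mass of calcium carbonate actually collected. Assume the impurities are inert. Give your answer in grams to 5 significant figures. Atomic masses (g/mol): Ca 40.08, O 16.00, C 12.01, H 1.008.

Pure Ca(OH)2 available = 498.19 g × 0.711 = 354.213 g.
M(Ca(OH)2) = 40.08 + 2(16.00) + 2(1.008) = 74.096 g/mol.
M(CaCO3) = 40.08 + 12.01 + 3(16.00) = 100.09 g/mol.
n(Ca(OH)2) = 354.213 g / 74.096 g/mol = 4.78046 mol.
From the equation the Ca(OH)2:CaCO3 mole ratio is 1:1, so n(CaCO3) = 4.78046 × 1/1 = 4.78046 mol.
Mass of CaCO3 = 4.78046 mol × 100.09 g/mol = 478.476 g.
Actual mass collected = 478.476 g × 0.815 = 389.958 g.

389.96 g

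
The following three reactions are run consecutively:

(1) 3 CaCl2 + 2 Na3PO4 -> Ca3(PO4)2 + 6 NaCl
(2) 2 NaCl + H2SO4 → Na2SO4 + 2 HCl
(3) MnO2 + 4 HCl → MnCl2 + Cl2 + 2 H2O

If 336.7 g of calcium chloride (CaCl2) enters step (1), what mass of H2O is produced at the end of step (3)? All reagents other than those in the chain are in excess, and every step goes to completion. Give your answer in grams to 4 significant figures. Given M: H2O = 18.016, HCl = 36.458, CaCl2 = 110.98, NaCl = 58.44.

54.66 g

n(CaCl2) = 336.7 / 110.98 = 3.0339 mol.
Reaction (1): CaCl2→NaCl ratio 3:6 ⇒ n(NaCl) = 6.0678 mol.
Reaction (2): NaCl→HCl ratio 2:2 ⇒ n(HCl) = 6.0678 mol.
Reaction (3): HCl→H2O ratio 4:2 ⇒ n(H2O) = 3.0339 mol.
Mass of H2O = 3.0339 × 18.016 = 54.658 g.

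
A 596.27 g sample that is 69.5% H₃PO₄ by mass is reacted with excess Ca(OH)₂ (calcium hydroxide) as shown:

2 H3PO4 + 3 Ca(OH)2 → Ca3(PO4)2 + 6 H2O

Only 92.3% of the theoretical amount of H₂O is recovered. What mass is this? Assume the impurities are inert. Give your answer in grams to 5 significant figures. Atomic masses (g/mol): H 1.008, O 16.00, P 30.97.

Pure H3PO4 available = 596.27 g × 0.695 = 414.408 g.
M(H3PO4) = 3(1.008) + 30.97 + 4(16.00) = 97.994 g/mol.
M(H2O) = 2(1.008) + 16.00 = 18.016 g/mol.
n(H3PO4) = 414.408 g / 97.994 g/mol = 4.22891 mol.
From the equation the H3PO4:H2O mole ratio is 2:6, so n(H2O) = 4.22891 × 6/2 = 12.6867 mol.
Mass of H2O = 12.6867 mol × 18.016 g/mol = 228.564 g.
Actual mass collected = 228.564 g × 0.923 = 210.965 g.

210.96 g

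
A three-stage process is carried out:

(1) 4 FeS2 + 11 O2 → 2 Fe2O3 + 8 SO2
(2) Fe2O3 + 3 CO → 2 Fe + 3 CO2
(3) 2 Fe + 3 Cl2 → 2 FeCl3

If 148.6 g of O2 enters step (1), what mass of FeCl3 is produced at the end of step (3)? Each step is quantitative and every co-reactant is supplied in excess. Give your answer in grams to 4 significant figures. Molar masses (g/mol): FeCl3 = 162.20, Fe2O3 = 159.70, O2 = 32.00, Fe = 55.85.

n(O2) = 148.6 / 32.00 = 4.6437 mol.
Reaction (1): O2→Fe2O3 ratio 11:2 ⇒ n(Fe2O3) = 0.84432 mol.
Reaction (2): Fe2O3→Fe ratio 1:2 ⇒ n(Fe) = 1.6886 mol.
Reaction (3): Fe→FeCl3 ratio 2:2 ⇒ n(FeCl3) = 1.6886 mol.
Mass of FeCl3 = 1.6886 × 162.20 = 273.90 g.

273.9 g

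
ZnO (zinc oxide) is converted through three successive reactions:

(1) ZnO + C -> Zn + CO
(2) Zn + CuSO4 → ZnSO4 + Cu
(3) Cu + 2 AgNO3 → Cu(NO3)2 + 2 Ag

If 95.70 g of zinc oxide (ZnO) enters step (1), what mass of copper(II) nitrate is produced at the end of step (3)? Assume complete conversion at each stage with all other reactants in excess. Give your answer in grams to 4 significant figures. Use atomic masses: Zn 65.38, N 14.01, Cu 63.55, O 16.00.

M(ZnO) = 65.38 + 16.00 = 81.38 g/mol.
M(Cu(NO3)2) = 63.55 + 2(14.01) + 6(16.00) = 187.57 g/mol.
n(ZnO) = 95.70 / 81.38 = 1.1760 mol.
Reaction (1): ZnO→Zn ratio 1:1 ⇒ n(Zn) = 1.1760 mol.
Reaction (2): Zn→Cu ratio 1:1 ⇒ n(Cu) = 1.1760 mol.
Reaction (3): Cu→Cu(NO3)2 ratio 1:1 ⇒ n(Cu(NO3)2) = 1.1760 mol.
Mass of Cu(NO3)2 = 1.1760 × 187.57 = 220.58 g.

220.6 g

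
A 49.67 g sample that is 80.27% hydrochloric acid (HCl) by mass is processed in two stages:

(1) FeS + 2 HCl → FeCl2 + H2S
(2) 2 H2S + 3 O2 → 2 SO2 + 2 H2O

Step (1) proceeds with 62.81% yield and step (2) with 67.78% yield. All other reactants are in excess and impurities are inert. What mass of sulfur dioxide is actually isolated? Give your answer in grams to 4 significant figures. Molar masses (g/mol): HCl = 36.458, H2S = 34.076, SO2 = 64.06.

14.91 g

Pure HCl = 49.67 × 0.8027 = 39.870 g.
n(HCl) = 39.870 / 36.458 = 1.0936 mol.
Step 1 (HCl:H2S = 2:1): theoretical n(H2S) = 0.54680 mol; at 62.81% yield, n(H2S) = 0.34344 mol.
Step 2 (H2S:SO2 = 2:2): theoretical n(SO2) = 0.34344 mol, so theoretical mass = 0.34344 × 64.06 = 22.001 g.
At 67.78% yield, actual mass of SO2 = 22.001 × 0.6778 = 14.912 g.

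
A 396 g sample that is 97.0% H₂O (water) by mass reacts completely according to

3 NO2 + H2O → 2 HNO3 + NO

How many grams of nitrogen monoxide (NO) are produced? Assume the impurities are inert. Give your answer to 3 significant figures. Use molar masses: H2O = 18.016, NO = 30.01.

640 g

Mass of pure H2O = 396 g × 0.970 = 384.1 g.
n(H2O) = 384.1 g / 18.016 g/mol = 21.32 mol.
From the equation the H2O:NO mole ratio is 1:1, so n(NO) = 21.32 × 1/1 = 21.32 mol.
Mass of NO = 21.32 mol × 30.01 g/mol = 639.8 g.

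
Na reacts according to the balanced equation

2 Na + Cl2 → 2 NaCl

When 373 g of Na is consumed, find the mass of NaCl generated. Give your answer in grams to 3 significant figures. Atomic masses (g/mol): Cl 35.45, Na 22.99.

948 g

M(Na) = 22.99 g/mol.
M(NaCl) = 22.99 + 35.45 = 58.44 g/mol.
n(Na) = 373.0 g / 22.99 g/mol = 16.22 mol.
From the equation the Na:NaCl mole ratio is 2:2, so n(NaCl) = 16.22 × 2/2 = 16.22 mol.
Mass of NaCl = 16.22 mol × 58.44 g/mol = 948.2 g.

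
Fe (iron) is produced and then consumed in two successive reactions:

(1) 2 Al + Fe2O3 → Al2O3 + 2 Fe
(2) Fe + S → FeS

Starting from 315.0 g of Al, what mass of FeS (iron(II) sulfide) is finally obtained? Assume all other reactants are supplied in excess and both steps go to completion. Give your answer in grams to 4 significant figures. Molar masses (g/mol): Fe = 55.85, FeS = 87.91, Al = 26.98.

1026 g

n(Al) = 315.00 / 26.98 = 11.675 mol.
Step 1 gives a 2:2 ratio of Al to Fe, so n(Fe) = 11.675 mol.
In step 2 the Fe:FeS ratio is 1:1, so n(FeS) = 11.675 mol.
Mass of FeS = 11.675 × 87.91 = 1026.4 g.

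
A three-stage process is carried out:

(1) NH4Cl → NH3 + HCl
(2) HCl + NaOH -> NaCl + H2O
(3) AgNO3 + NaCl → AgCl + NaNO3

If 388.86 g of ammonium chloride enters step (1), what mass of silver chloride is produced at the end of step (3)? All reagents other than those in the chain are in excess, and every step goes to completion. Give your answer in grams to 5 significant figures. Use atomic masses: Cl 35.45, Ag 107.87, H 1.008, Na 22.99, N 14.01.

M(NH4Cl) = 14.01 + 4(1.008) + 35.45 = 53.492 g/mol.
M(AgCl) = 107.87 + 35.45 = 143.32 g/mol.
n(NH4Cl) = 388.86 / 53.492 = 7.26950 mol.
Reaction (1): NH4Cl→HCl ratio 1:1 ⇒ n(HCl) = 7.26950 mol.
Reaction (2): HCl→NaCl ratio 1:1 ⇒ n(NaCl) = 7.26950 mol.
Reaction (3): NaCl→AgCl ratio 1:1 ⇒ n(AgCl) = 7.26950 mol.
Mass of AgCl = 7.26950 × 143.32 = 1041.86 g.

1041.9 g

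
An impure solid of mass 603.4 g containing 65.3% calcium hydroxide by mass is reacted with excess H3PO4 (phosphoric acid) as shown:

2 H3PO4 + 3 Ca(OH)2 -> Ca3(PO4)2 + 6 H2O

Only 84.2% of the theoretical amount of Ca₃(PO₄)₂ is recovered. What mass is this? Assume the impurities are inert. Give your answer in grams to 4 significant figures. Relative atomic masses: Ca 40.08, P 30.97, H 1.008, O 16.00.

Pure Ca(OH)2 available = 603.4 g × 0.653 = 394.02 g.
M(Ca(OH)2) = 40.08 + 2(16.00) + 2(1.008) = 74.096 g/mol.
M(Ca3(PO4)2) = 3(40.08) + 2(30.97) + 8(16.00) = 310.18 g/mol.
n(Ca(OH)2) = 394.02 g / 74.096 g/mol = 5.3177 mol.
From the equation the Ca(OH)2:Ca3(PO4)2 mole ratio is 3:1, so n(Ca3(PO4)2) = 5.3177 × 1/3 = 1.7726 mol.
Mass of Ca3(PO4)2 = 1.7726 mol × 310.18 g/mol = 549.81 g.
Actual mass collected = 549.81 g × 0.842 = 462.94 g.

462.9 g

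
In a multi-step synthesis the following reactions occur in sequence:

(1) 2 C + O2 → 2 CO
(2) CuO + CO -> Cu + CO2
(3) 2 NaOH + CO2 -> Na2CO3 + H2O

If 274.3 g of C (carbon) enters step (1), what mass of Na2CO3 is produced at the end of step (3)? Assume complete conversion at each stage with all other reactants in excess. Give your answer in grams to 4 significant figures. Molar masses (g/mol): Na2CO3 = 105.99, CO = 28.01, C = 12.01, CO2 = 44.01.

2421 g

n(C) = 274.3 / 12.01 = 22.839 mol.
Reaction (1): C→CO ratio 2:2 ⇒ n(CO) = 22.839 mol.
Reaction (2): CO→CO2 ratio 1:1 ⇒ n(CO2) = 22.839 mol.
Reaction (3): CO2→Na2CO3 ratio 1:1 ⇒ n(Na2CO3) = 22.839 mol.
Mass of Na2CO3 = 22.839 × 105.99 = 2420.7 g.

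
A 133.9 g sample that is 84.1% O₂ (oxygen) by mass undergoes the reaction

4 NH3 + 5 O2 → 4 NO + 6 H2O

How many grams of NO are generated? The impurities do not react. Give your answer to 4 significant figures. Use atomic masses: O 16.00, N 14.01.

84.49 g

Mass of pure O2 = 133.9 g × 0.841 = 112.61 g.
M(O2) = 2(16.00) = 32.00 g/mol.
M(NO) = 14.01 + 16.00 = 30.01 g/mol.
n(O2) = 112.61 g / 32.00 g/mol = 3.5191 mol.
From the equation the O2:NO mole ratio is 5:4, so n(NO) = 3.5191 × 4/5 = 2.8152 mol.
Mass of NO = 2.8152 mol × 30.01 g/mol = 84.486 g.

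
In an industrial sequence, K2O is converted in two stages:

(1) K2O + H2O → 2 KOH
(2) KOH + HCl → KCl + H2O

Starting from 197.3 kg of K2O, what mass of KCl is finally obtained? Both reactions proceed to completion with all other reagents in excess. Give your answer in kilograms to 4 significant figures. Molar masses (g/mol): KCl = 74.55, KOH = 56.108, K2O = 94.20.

312.3 kg

197.3 kg = 197300 g.
n(K2O) = 197300 / 94.20 = 2094.5 mol.
Step 1 gives a 1:2 ratio of K2O to KOH, so n(KOH) = 4189.0 mol.
In step 2 the KOH:KCl ratio is 1:1, so n(KCl) = 4189.0 mol.
Mass of KCl = 4189.0 × 74.55 = 312290 g = 312.3 kg.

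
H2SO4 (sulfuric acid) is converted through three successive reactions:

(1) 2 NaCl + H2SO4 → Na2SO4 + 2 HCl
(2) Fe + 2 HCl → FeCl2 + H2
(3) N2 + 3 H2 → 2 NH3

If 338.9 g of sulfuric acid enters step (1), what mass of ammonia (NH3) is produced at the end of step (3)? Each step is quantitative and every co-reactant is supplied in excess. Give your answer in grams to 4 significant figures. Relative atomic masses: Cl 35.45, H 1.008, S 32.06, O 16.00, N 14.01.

39.24 g

M(H2SO4) = 2(1.008) + 32.06 + 4(16.00) = 98.076 g/mol.
M(NH3) = 14.01 + 3(1.008) = 17.034 g/mol.
n(H2SO4) = 338.9 / 98.076 = 3.4555 mol.
Reaction (1): H2SO4→HCl ratio 1:2 ⇒ n(HCl) = 6.9110 mol.
Reaction (2): HCl→H2 ratio 2:1 ⇒ n(H2) = 3.4555 mol.
Reaction (3): H2→NH3 ratio 3:2 ⇒ n(NH3) = 2.3037 mol.
Mass of NH3 = 2.3037 × 17.034 = 39.240 g.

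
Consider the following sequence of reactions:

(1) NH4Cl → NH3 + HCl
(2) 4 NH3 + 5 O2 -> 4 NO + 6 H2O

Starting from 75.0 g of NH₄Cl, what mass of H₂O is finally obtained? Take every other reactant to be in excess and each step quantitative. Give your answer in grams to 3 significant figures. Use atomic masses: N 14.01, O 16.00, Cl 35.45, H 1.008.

37.9 g

M(NH4Cl) = 14.01 + 4(1.008) + 35.45 = 53.492 g/mol.
M(H2O) = 2(1.008) + 16.00 = 18.016 g/mol.
n(NH4Cl) = 75.00 / 53.492 = 1.402 mol.
Step 1 gives a 1:1 ratio of NH4Cl to NH3, so n(NH3) = 1.402 mol.
In step 2 the NH3:H2O ratio is 4:6, so n(H2O) = 2.103 mol.
Mass of H2O = 2.103 × 18.016 = 37.89 g.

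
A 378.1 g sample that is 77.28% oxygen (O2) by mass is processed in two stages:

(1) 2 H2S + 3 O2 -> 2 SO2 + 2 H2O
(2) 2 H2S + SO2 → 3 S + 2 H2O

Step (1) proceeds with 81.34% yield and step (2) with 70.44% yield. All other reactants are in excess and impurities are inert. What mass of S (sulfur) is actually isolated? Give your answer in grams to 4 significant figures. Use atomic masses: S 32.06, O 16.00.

Pure O2 = 378.1 × 0.7728 = 292.20 g.
M(O2) = 2(16.00) = 32.00 g/mol.
M(S) = 32.06 g/mol.
n(O2) = 292.20 / 32.00 = 9.1311 mol.
Step 1 (O2:SO2 = 3:2): theoretical n(SO2) = 6.0874 mol; at 81.34% yield, n(SO2) = 4.9515 mol.
Step 2 (SO2:S = 1:3): theoretical n(S) = 14.854 mol, so theoretical mass = 14.854 × 32.06 = 476.24 g.
At 70.44% yield, actual mass of S = 476.24 × 0.7044 = 335.46 g.

335.5 g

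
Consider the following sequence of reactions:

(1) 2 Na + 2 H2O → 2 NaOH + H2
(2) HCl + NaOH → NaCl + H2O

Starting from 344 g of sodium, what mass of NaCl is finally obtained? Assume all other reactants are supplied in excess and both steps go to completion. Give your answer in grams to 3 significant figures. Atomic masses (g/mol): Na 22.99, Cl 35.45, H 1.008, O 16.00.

874 g

M(Na) = 22.99 g/mol.
M(NaCl) = 22.99 + 35.45 = 58.44 g/mol.
n(Na) = 344.0 / 22.99 = 14.96 mol.
Step 1 gives a 2:2 ratio of Na to NaOH, so n(NaOH) = 14.96 mol.
In step 2 the NaOH:NaCl ratio is 1:1, so n(NaCl) = 14.96 mol.
Mass of NaCl = 14.96 × 58.44 = 874.4 g.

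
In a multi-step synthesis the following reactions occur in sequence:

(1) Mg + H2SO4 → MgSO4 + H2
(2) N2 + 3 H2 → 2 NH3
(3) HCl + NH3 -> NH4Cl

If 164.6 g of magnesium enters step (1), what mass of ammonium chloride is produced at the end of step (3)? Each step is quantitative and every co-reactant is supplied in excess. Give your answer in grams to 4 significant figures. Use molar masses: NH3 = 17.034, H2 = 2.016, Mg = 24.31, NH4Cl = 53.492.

241.5 g

n(Mg) = 164.6 / 24.31 = 6.7709 mol.
Reaction (1): Mg→H2 ratio 1:1 ⇒ n(H2) = 6.7709 mol.
Reaction (2): H2→NH3 ratio 3:2 ⇒ n(NH3) = 4.5139 mol.
Reaction (3): NH3→NH4Cl ratio 1:1 ⇒ n(NH4Cl) = 4.5139 mol.
Mass of NH4Cl = 4.5139 × 53.492 = 241.46 g.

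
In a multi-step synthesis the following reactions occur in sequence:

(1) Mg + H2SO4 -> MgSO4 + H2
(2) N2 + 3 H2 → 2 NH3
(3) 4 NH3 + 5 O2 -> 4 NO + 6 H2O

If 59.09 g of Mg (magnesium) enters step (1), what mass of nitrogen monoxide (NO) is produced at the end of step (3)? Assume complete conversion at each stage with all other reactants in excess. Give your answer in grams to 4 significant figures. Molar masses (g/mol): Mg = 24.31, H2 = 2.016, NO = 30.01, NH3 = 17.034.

n(Mg) = 59.09 / 24.31 = 2.4307 mol.
Reaction (1): Mg→H2 ratio 1:1 ⇒ n(H2) = 2.4307 mol.
Reaction (2): H2→NH3 ratio 3:2 ⇒ n(NH3) = 1.6205 mol.
Reaction (3): NH3→NO ratio 4:4 ⇒ n(NO) = 1.6205 mol.
Mass of NO = 1.6205 × 30.01 = 48.630 g.

48.63 g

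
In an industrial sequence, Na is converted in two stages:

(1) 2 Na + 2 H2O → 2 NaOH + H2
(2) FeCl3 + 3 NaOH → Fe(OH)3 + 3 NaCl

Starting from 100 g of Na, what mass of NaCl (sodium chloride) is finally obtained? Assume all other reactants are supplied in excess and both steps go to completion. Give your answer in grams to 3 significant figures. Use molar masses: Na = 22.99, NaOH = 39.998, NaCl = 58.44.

254 g

n(Na) = 100.0 / 22.99 = 4.350 mol.
Step 1 gives a 2:2 ratio of Na to NaOH, so n(NaOH) = 4.350 mol.
In step 2 the NaOH:NaCl ratio is 3:3, so n(NaCl) = 4.350 mol.
Mass of NaCl = 4.350 × 58.44 = 254.2 g.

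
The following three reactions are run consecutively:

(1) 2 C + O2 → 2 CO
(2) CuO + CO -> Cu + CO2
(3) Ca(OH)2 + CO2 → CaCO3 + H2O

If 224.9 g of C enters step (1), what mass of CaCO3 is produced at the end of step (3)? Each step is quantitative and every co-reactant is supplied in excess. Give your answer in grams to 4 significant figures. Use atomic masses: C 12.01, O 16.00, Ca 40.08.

1874 g

M(C) = 12.01 g/mol.
M(CaCO3) = 40.08 + 12.01 + 3(16.00) = 100.09 g/mol.
n(C) = 224.9 / 12.01 = 18.726 mol.
Reaction (1): C→CO ratio 2:2 ⇒ n(CO) = 18.726 mol.
Reaction (2): CO→CO2 ratio 1:1 ⇒ n(CO2) = 18.726 mol.
Reaction (3): CO2→CaCO3 ratio 1:1 ⇒ n(CaCO3) = 18.726 mol.
Mass of CaCO3 = 18.726 × 100.09 = 1874.3 g.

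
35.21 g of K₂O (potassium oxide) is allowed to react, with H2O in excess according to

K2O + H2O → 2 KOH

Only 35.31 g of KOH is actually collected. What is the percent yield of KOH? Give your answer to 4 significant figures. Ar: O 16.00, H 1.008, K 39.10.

84.18 %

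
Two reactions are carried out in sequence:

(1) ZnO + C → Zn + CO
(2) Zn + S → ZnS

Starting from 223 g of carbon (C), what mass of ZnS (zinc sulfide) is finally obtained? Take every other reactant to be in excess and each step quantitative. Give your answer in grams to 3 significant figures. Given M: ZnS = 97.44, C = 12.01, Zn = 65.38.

1810 g

n(C) = 223.0 / 12.01 = 18.57 mol.
Step 1 gives a 1:1 ratio of C to Zn, so n(Zn) = 18.57 mol.
In step 2 the Zn:ZnS ratio is 1:1, so n(ZnS) = 18.57 mol.
Mass of ZnS = 18.57 × 97.44 = 1809 g.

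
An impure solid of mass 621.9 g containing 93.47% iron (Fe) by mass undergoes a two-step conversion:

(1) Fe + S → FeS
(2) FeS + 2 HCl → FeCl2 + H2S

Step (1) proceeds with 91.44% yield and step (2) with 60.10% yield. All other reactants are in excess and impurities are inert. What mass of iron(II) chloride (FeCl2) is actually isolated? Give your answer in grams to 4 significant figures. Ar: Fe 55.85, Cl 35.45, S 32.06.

Pure Fe = 621.9 × 0.9347 = 581.29 g.
M(Fe) = 55.85 g/mol.
M(FeCl2) = 55.85 + 2(35.45) = 126.75 g/mol.
n(Fe) = 581.29 / 55.85 = 10.408 mol.
Step 1 (Fe:FeS = 1:1): theoretical n(FeS) = 10.408 mol; at 91.44% yield, n(FeS) = 9.5171 mol.
Step 2 (FeS:FeCl2 = 1:1): theoretical n(FeCl2) = 9.5171 mol, so theoretical mass = 9.5171 × 126.75 = 1206.3 g.
At 60.10% yield, actual mass of FeCl2 = 1206.3 × 0.6010 = 724.98 g.

725.0 g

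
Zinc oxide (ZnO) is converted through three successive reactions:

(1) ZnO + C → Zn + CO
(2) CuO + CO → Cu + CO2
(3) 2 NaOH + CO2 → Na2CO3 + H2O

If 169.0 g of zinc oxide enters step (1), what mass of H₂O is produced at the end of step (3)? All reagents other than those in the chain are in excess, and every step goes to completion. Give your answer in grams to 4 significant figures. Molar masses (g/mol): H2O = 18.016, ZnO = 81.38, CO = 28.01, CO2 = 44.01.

37.41 g

n(ZnO) = 169.0 / 81.38 = 2.0767 mol.
Reaction (1): ZnO→CO ratio 1:1 ⇒ n(CO) = 2.0767 mol.
Reaction (2): CO→CO2 ratio 1:1 ⇒ n(CO2) = 2.0767 mol.
Reaction (3): CO2→H2O ratio 1:1 ⇒ n(H2O) = 2.0767 mol.
Mass of H2O = 2.0767 × 18.016 = 37.413 g.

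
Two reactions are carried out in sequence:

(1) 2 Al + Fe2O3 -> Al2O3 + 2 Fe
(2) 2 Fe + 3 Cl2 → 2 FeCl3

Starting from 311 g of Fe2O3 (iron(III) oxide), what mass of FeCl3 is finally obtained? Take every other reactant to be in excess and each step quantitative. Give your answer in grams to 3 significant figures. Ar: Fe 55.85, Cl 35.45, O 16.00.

632 g

M(Fe2O3) = 2(55.85) + 3(16.00) = 159.70 g/mol.
M(FeCl3) = 55.85 + 3(35.45) = 162.20 g/mol.
n(Fe2O3) = 311.0 / 159.70 = 1.947 mol.
Step 1 gives a 1:2 ratio of Fe2O3 to Fe, so n(Fe) = 3.895 mol.
In step 2 the Fe:FeCl3 ratio is 2:2, so n(FeCl3) = 3.895 mol.
Mass of FeCl3 = 3.895 × 162.20 = 631.7 g.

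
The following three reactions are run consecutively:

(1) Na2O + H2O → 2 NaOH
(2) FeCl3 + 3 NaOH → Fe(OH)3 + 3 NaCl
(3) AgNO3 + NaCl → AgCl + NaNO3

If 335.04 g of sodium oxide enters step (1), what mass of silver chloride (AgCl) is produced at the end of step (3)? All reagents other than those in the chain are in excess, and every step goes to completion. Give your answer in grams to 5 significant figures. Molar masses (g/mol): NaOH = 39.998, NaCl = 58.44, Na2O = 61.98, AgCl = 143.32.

n(Na2O) = 335.04 / 61.98 = 5.40561 mol.
Reaction (1): Na2O→NaOH ratio 1:2 ⇒ n(NaOH) = 10.8112 mol.
Reaction (2): NaOH→NaCl ratio 3:3 ⇒ n(NaCl) = 10.8112 mol.
Reaction (3): NaCl→AgCl ratio 1:1 ⇒ n(AgCl) = 10.8112 mol.
Mass of AgCl = 10.8112 × 143.32 = 1549.47 g.

1549.5 g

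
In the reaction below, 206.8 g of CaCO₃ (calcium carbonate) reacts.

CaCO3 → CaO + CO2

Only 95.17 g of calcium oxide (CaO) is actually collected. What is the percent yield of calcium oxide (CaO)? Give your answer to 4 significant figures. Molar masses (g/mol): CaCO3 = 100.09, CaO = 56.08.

82.14 %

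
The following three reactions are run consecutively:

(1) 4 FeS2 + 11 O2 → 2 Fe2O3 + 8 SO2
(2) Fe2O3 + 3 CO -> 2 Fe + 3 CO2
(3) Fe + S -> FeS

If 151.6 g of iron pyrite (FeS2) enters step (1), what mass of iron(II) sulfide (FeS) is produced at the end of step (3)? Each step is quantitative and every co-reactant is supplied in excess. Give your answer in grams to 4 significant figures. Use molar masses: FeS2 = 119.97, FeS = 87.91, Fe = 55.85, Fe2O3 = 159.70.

111.1 g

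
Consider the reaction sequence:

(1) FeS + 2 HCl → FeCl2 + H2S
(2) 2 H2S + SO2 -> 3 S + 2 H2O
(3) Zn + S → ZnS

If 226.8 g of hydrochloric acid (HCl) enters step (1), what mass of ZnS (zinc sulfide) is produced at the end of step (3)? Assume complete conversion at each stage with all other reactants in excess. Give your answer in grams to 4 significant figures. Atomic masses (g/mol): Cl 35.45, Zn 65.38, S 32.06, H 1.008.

454.6 g

M(HCl) = 1.008 + 35.45 = 36.458 g/mol.
M(ZnS) = 65.38 + 32.06 = 97.44 g/mol.
n(HCl) = 226.8 / 36.458 = 6.2209 mol.
Reaction (1): HCl→H2S ratio 2:1 ⇒ n(H2S) = 3.1104 mol.
Reaction (2): H2S→S ratio 2:3 ⇒ n(S) = 4.6656 mol.
Reaction (3): S→ZnS ratio 1:1 ⇒ n(ZnS) = 4.6656 mol.
Mass of ZnS = 4.6656 × 97.44 = 454.62 g.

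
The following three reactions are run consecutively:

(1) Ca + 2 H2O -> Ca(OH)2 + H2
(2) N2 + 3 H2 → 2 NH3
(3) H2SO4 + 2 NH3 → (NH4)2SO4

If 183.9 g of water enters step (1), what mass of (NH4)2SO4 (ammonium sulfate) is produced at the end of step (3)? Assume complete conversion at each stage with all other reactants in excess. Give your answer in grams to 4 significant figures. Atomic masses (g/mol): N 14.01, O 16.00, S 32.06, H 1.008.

M(H2O) = 2(1.008) + 16.00 = 18.016 g/mol.
M((NH4)2SO4) = 2(14.01) + 8(1.008) + 32.06 + 4(16.00) = 132.144 g/mol.
n(H2O) = 183.9 / 18.016 = 10.208 mol.
Reaction (1): H2O→H2 ratio 2:1 ⇒ n(H2) = 5.1038 mol.
Reaction (2): H2→NH3 ratio 3:2 ⇒ n(NH3) = 3.4025 mol.
Reaction (3): NH3→(NH4)2SO4 ratio 2:1 ⇒ n((NH4)2SO4) = 1.7013 mol.
Mass of (NH4)2SO4 = 1.7013 × 132.144 = 224.81 g.

224.8 g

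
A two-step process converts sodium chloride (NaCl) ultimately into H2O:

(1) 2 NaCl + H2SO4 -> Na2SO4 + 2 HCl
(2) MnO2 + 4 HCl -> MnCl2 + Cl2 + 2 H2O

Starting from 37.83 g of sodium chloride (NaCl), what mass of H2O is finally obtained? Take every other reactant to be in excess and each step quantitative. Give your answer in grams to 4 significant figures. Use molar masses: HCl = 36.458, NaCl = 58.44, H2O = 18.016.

5.831 g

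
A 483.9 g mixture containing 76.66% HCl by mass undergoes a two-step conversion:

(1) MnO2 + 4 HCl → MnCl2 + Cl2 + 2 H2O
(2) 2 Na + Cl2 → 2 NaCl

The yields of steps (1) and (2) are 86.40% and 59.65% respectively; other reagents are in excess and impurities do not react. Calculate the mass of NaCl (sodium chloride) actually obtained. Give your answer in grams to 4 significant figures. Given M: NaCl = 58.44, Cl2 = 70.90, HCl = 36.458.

153.2 g

Pure HCl = 483.9 × 0.7666 = 370.96 g.
n(HCl) = 370.96 / 36.458 = 10.175 mol.
Step 1 (HCl:Cl2 = 4:1): theoretical n(Cl2) = 2.5437 mol; at 86.40% yield, n(Cl2) = 2.1978 mol.
Step 2 (Cl2:NaCl = 1:2): theoretical n(NaCl) = 4.3956 mol, so theoretical mass = 4.3956 × 58.44 = 256.88 g.
At 59.65% yield, actual mass of NaCl = 256.88 × 0.5965 = 153.23 g.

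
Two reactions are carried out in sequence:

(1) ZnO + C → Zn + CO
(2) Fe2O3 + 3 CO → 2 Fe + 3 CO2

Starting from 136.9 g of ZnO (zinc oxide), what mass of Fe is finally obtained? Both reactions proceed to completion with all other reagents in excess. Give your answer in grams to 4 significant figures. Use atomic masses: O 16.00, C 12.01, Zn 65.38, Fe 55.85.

62.64 g

M(ZnO) = 65.38 + 16.00 = 81.38 g/mol.
M(Fe) = 55.85 g/mol.
n(ZnO) = 136.90 / 81.38 = 1.6822 mol.
Step 1 gives a 1:1 ratio of ZnO to CO, so n(CO) = 1.6822 mol.
In step 2 the CO:Fe ratio is 3:2, so n(Fe) = 1.1215 mol.
Mass of Fe = 1.1215 × 55.85 = 62.635 g.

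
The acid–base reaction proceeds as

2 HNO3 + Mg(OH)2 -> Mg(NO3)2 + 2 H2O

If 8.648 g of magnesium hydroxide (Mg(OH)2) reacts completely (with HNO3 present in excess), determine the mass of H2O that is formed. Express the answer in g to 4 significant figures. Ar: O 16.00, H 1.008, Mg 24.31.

5.342 g

M(Mg(OH)2) = 24.31 + 2(16.00) + 2(1.008) = 58.326 g/mol.
M(H2O) = 2(1.008) + 16.00 = 18.016 g/mol.
n(Mg(OH)2) = 8.6480 g / 58.326 g/mol = 0.14827 mol.
From the equation the Mg(OH)2:H2O mole ratio is 1:2, so n(H2O) = 0.14827 × 2/1 = 0.29654 mol.
Mass of H2O = 0.29654 mol × 18.016 g/mol = 5.3425 g.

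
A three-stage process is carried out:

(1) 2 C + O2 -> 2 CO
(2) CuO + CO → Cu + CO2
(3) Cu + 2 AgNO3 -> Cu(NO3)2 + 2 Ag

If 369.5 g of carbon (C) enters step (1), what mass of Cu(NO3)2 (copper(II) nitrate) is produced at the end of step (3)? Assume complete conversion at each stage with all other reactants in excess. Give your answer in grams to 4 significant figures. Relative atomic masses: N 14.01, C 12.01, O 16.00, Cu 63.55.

M(C) = 12.01 g/mol.
M(Cu(NO3)2) = 63.55 + 2(14.01) + 6(16.00) = 187.57 g/mol.
n(C) = 369.5 / 12.01 = 30.766 mol.
Reaction (1): C→CO ratio 2:2 ⇒ n(CO) = 30.766 mol.
Reaction (2): CO→Cu ratio 1:1 ⇒ n(Cu) = 30.766 mol.
Reaction (3): Cu→Cu(NO3)2 ratio 1:1 ⇒ n(Cu(NO3)2) = 30.766 mol.
Mass of Cu(NO3)2 = 30.766 × 187.57 = 5770.8 g.

5771 g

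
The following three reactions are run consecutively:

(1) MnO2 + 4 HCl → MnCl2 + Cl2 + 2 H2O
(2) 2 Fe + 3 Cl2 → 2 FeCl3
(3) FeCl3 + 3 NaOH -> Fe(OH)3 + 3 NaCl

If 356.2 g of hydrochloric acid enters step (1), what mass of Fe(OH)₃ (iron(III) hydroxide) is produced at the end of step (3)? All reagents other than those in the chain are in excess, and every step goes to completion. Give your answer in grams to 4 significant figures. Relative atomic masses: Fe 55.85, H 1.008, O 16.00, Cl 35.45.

174.0 g

M(HCl) = 1.008 + 35.45 = 36.458 g/mol.
M(Fe(OH)3) = 55.85 + 3(16.00) + 3(1.008) = 106.874 g/mol.
n(HCl) = 356.2 / 36.458 = 9.7701 mol.
Reaction (1): HCl→Cl2 ratio 4:1 ⇒ n(Cl2) = 2.4425 mol.
Reaction (2): Cl2→FeCl3 ratio 3:2 ⇒ n(FeCl3) = 1.6284 mol.
Reaction (3): FeCl3→Fe(OH)3 ratio 1:1 ⇒ n(Fe(OH)3) = 1.6284 mol.
Mass of Fe(OH)3 = 1.6284 × 106.874 = 174.03 g.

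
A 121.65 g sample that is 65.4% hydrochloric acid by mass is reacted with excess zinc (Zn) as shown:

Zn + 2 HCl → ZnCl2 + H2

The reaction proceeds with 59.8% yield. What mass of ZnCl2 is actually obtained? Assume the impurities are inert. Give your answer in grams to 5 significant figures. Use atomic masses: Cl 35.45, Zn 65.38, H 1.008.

88.920 g

Pure HCl available = 121.65 g × 0.654 = 79.5591 g.
M(HCl) = 1.008 + 35.45 = 36.458 g/mol.
M(ZnCl2) = 65.38 + 2(35.45) = 136.28 g/mol.
n(HCl) = 79.5591 g / 36.458 g/mol = 2.18221 mol.
From the equation the HCl:ZnCl2 mole ratio is 2:1, so n(ZnCl2) = 2.18221 × 1/2 = 1.09111 mol.
Mass of ZnCl2 = 1.09111 mol × 136.28 g/mol = 148.696 g.
Actual mass collected = 148.696 g × 0.598 = 88.9202 g.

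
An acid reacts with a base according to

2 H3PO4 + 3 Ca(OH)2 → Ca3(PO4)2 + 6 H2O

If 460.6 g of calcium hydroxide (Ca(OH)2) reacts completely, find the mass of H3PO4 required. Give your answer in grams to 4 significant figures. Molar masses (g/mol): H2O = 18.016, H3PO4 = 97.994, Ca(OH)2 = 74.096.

n(Ca(OH)2) = 460.60 g / 74.096 g/mol = 6.2163 mol.
From the equation the Ca(OH)2:H3PO4 mole ratio is 3:2, so n(H3PO4) = 6.2163 × 2/3 = 4.1442 mol.
Mass of H3PO4 = 4.1442 mol × 97.994 g/mol = 406.10 g.

406.1 g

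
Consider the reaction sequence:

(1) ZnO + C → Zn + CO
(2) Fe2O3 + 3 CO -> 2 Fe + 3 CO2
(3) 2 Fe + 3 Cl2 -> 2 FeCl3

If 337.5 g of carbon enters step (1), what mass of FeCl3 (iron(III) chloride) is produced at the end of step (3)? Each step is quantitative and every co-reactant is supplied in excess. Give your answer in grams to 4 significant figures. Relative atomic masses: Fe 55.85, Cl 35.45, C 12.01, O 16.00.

3039 g

M(C) = 12.01 g/mol.
M(FeCl3) = 55.85 + 3(35.45) = 162.20 g/mol.
n(C) = 337.5 / 12.01 = 28.102 mol.
Reaction (1): C→CO ratio 1:1 ⇒ n(CO) = 28.102 mol.
Reaction (2): CO→Fe ratio 3:2 ⇒ n(Fe) = 18.734 mol.
Reaction (3): Fe→FeCl3 ratio 2:2 ⇒ n(FeCl3) = 18.734 mol.
Mass of FeCl3 = 18.734 × 162.20 = 3038.7 g.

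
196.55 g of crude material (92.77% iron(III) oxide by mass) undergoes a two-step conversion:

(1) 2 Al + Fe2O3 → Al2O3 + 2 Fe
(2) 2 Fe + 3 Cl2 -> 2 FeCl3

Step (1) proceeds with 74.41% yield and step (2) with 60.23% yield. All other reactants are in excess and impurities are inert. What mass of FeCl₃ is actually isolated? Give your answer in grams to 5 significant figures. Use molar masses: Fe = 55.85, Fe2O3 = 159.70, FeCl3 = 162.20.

Pure Fe2O3 = 196.55 × 0.9277 = 182.339 g.
n(Fe2O3) = 182.339 / 159.70 = 1.14176 mol.
Step 1 (Fe2O3:Fe = 1:2): theoretical n(Fe) = 2.28352 mol; at 74.41% yield, n(Fe) = 1.69917 mol.
Step 2 (Fe:FeCl3 = 2:2): theoretical n(FeCl3) = 1.69917 mol, so theoretical mass = 1.69917 × 162.20 = 275.605 g.
At 60.23% yield, actual mass of FeCl3 = 275.605 × 0.6023 = 165.997 g.

166.00 g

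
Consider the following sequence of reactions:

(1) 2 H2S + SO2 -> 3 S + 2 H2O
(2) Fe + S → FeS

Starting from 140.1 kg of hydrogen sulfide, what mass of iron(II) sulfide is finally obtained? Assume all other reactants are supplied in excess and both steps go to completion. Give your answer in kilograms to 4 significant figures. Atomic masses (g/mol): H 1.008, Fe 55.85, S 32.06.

542.1 kg

M(H2S) = 2(1.008) + 32.06 = 34.076 g/mol.
M(FeS) = 55.85 + 32.06 = 87.91 g/mol.
140.1 kg = 140100 g.
n(H2S) = 140100 / 34.076 = 4111.4 mol.
Step 1 gives a 2:3 ratio of H2S to S, so n(S) = 6167.1 mol.
In step 2 the S:FeS ratio is 1:1, so n(FeS) = 6167.1 mol.
Mass of FeS = 6167.1 × 87.91 = 542150 g = 542.1 kg.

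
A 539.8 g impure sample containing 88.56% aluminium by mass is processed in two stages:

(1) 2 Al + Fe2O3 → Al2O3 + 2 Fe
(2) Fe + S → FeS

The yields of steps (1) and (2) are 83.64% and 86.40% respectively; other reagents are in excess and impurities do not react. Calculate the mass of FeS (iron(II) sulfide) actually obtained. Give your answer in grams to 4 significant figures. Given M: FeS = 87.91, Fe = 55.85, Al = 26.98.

1126 g

Pure Al = 539.8 × 0.8856 = 478.05 g.
n(Al) = 478.05 / 26.98 = 17.719 mol.
Step 1 (Al:Fe = 2:2): theoretical n(Fe) = 17.719 mol; at 83.64% yield, n(Fe) = 14.820 mol.
Step 2 (Fe:FeS = 1:1): theoretical n(FeS) = 14.820 mol, so theoretical mass = 14.820 × 87.91 = 1302.8 g.
At 86.40% yield, actual mass of FeS = 1302.8 × 0.8640 = 1125.6 g.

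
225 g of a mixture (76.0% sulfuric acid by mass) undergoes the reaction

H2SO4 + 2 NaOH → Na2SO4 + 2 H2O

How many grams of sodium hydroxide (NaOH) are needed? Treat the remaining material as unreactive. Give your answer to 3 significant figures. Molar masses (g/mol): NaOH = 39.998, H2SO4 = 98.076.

Mass of pure H2SO4 = 225 g × 0.760 = 171.0 g.
n(H2SO4) = 171.0 g / 98.076 g/mol = 1.744 mol.
From the equation the H2SO4:NaOH mole ratio is 1:2, so n(NaOH) = 1.744 × 2/1 = 3.487 mol.
Mass of NaOH = 3.487 mol × 39.998 g/mol = 139.5 g.

139 g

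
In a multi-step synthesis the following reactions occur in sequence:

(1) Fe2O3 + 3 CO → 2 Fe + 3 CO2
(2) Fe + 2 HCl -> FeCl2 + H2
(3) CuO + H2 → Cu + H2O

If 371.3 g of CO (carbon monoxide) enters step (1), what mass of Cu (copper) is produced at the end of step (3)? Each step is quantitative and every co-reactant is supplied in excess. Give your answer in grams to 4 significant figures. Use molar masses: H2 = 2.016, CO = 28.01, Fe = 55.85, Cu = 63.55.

561.6 g

n(CO) = 371.3 / 28.01 = 13.256 mol.
Reaction (1): CO→Fe ratio 3:2 ⇒ n(Fe) = 8.8373 mol.
Reaction (2): Fe→H2 ratio 1:1 ⇒ n(H2) = 8.8373 mol.
Reaction (3): H2→Cu ratio 1:1 ⇒ n(Cu) = 8.8373 mol.
Mass of Cu = 8.8373 × 63.55 = 561.61 g.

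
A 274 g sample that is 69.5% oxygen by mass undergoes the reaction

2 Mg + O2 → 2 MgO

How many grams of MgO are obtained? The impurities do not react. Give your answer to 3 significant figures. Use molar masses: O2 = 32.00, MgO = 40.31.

480 g

Mass of pure O2 = 274 g × 0.695 = 190.4 g.
n(O2) = 190.4 g / 32.00 g/mol = 5.951 mol.
From the equation the O2:MgO mole ratio is 1:2, so n(MgO) = 5.951 × 2/1 = 11.90 mol.
Mass of MgO = 11.90 mol × 40.31 g/mol = 479.8 g.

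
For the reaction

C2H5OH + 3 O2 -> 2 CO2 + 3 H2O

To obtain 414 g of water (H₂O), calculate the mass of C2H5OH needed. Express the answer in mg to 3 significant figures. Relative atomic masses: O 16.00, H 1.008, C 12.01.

M(H2O) = 2(1.008) + 16.00 = 18.016 g/mol.
M(C2H5OH) = 2(12.01) + 6(1.008) + 16.00 = 46.068 g/mol.
n(H2O) = 414.0 g / 18.016 g/mol = 22.98 mol.
From the equation the H2O:C2H5OH mole ratio is 3:1, so n(C2H5OH) = 22.98 × 1/3 = 7.660 mol.
Mass of C2H5OH = 7.660 mol × 46.068 g/mol = 352.9 g.
Converting to mg: 352.9 g = 353000 mg.

353000 mg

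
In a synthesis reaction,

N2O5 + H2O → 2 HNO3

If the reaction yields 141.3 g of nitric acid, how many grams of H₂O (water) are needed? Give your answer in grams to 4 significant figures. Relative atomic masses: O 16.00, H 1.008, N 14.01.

20.20 g

M(HNO3) = 1.008 + 14.01 + 3(16.00) = 63.018 g/mol.
M(H2O) = 2(1.008) + 16.00 = 18.016 g/mol.
n(HNO3) = 141.30 g / 63.018 g/mol = 2.2422 mol.
From the equation the HNO3:H2O mole ratio is 2:1, so n(H2O) = 2.2422 × 1/2 = 1.1211 mol.
Mass of H2O = 1.1211 mol × 18.016 g/mol = 20.198 g.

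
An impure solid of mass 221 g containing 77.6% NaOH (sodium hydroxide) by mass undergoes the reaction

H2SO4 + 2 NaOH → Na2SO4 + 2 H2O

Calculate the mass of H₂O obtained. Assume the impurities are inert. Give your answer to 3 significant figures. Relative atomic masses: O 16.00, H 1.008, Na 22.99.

Mass of pure NaOH = 221 g × 0.776 = 171.5 g.
M(NaOH) = 22.99 + 16.00 + 1.008 = 39.998 g/mol.
M(H2O) = 2(1.008) + 16.00 = 18.016 g/mol.
n(NaOH) = 171.5 g / 39.998 g/mol = 4.288 mol.
From the equation the NaOH:H2O mole ratio is 2:2, so n(H2O) = 4.288 × 2/2 = 4.288 mol.
Mass of H2O = 4.288 mol × 18.016 g/mol = 77.25 g.

77.2 g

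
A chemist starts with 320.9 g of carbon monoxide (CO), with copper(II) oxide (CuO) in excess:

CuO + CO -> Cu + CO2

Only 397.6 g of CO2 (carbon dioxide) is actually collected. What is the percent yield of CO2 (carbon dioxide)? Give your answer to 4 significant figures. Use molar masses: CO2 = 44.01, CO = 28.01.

n(CO) = 320.90 g / 28.01 g/mol = 11.457 mol.
From the equation the CO:CO2 mole ratio is 1:1, so n(CO2) = 11.457 × 1/1 = 11.457 mol.
Mass of CO2 = 11.457 mol × 44.01 g/mol = 504.21 g.
This is the theoretical yield. Percent yield = 397.6 g / 504.21 g × 100% = 78.857%.

78.86 %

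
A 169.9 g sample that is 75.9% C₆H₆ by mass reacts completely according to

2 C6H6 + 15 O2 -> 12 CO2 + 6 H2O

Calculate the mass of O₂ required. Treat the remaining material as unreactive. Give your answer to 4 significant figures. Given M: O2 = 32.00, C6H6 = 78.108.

396.2 g

Mass of pure C6H6 = 169.9 g × 0.759 = 128.95 g.
n(C6H6) = 128.95 g / 78.108 g/mol = 1.6510 mol.
From the equation the C6H6:O2 mole ratio is 2:15, so n(O2) = 1.6510 × 15/2 = 12.382 mol.
Mass of O2 = 12.382 mol × 32.00 g/mol = 396.23 g.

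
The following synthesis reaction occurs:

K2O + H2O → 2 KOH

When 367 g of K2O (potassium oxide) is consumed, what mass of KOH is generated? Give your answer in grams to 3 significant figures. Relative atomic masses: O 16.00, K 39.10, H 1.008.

437 g

M(K2O) = 2(39.10) + 16.00 = 94.20 g/mol.
M(KOH) = 39.10 + 16.00 + 1.008 = 56.108 g/mol.
n(K2O) = 367.0 g / 94.20 g/mol = 3.896 mol.
From the equation the K2O:KOH mole ratio is 1:2, so n(KOH) = 3.896 × 2/1 = 7.792 mol.
Mass of KOH = 7.792 mol × 56.108 g/mol = 437.2 g.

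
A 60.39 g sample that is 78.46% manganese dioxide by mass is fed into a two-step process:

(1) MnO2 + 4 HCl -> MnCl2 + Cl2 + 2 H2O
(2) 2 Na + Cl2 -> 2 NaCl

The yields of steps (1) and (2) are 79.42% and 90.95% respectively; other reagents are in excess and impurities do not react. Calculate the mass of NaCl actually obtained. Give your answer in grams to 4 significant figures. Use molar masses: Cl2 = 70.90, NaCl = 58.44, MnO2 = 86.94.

Pure MnO2 = 60.39 × 0.7846 = 47.382 g.
n(MnO2) = 47.382 / 86.94 = 0.54500 mol.
Step 1 (MnO2:Cl2 = 1:1): theoretical n(Cl2) = 0.54500 mol; at 79.42% yield, n(Cl2) = 0.43284 mol.
Step 2 (Cl2:NaCl = 1:2): theoretical n(NaCl) = 0.86567 mol, so theoretical mass = 0.86567 × 58.44 = 50.590 g.
At 90.95% yield, actual mass of NaCl = 50.590 × 0.9095 = 46.012 g.

46.01 g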